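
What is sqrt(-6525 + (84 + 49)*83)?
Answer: sqrt(4514) ≈ 67.186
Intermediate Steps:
sqrt(-6525 + (84 + 49)*83) = sqrt(-6525 + 133*83) = sqrt(-6525 + 11039) = sqrt(4514)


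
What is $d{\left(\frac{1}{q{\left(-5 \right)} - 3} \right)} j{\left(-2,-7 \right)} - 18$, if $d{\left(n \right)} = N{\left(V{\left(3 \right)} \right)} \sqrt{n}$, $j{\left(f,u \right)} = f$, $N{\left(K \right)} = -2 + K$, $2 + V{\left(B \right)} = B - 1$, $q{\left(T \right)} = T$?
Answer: $-18 + i \sqrt{2} \approx -18.0 + 1.4142 i$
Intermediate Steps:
$V{\left(B \right)} = -3 + B$ ($V{\left(B \right)} = -2 + \left(B - 1\right) = -2 + \left(-1 + B\right) = -3 + B$)
$d{\left(n \right)} = - 2 \sqrt{n}$ ($d{\left(n \right)} = \left(-2 + \left(-3 + 3\right)\right) \sqrt{n} = \left(-2 + 0\right) \sqrt{n} = - 2 \sqrt{n}$)
$d{\left(\frac{1}{q{\left(-5 \right)} - 3} \right)} j{\left(-2,-7 \right)} - 18 = - 2 \sqrt{\frac{1}{-5 - 3}} \left(-2\right) - 18 = - 2 \sqrt{\frac{1}{-8}} \left(-2\right) - 18 = - 2 \sqrt{- \frac{1}{8}} \left(-2\right) - 18 = - 2 \frac{i \sqrt{2}}{4} \left(-2\right) - 18 = - \frac{i \sqrt{2}}{2} \left(-2\right) - 18 = i \sqrt{2} - 18 = -18 + i \sqrt{2}$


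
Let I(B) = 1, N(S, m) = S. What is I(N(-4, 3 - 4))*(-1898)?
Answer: -1898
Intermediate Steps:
I(N(-4, 3 - 4))*(-1898) = 1*(-1898) = -1898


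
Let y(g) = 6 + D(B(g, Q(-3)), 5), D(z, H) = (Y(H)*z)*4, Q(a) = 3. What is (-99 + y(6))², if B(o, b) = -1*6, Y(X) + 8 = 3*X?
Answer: 68121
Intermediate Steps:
Y(X) = -8 + 3*X
B(o, b) = -6
D(z, H) = 4*z*(-8 + 3*H) (D(z, H) = ((-8 + 3*H)*z)*4 = (z*(-8 + 3*H))*4 = 4*z*(-8 + 3*H))
y(g) = -162 (y(g) = 6 + 4*(-6)*(-8 + 3*5) = 6 + 4*(-6)*(-8 + 15) = 6 + 4*(-6)*7 = 6 - 168 = -162)
(-99 + y(6))² = (-99 - 162)² = (-261)² = 68121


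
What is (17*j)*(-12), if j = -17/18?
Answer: 578/3 ≈ 192.67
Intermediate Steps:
j = -17/18 (j = -17*1/18 = -17/18 ≈ -0.94444)
(17*j)*(-12) = (17*(-17/18))*(-12) = -289/18*(-12) = 578/3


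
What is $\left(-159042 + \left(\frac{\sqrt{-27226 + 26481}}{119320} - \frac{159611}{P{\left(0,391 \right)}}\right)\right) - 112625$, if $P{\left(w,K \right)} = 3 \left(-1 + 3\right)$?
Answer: $- \frac{1789613}{6} + \frac{i \sqrt{745}}{119320} \approx -2.9827 \cdot 10^{5} + 0.00022875 i$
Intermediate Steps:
$P{\left(w,K \right)} = 6$ ($P{\left(w,K \right)} = 3 \cdot 2 = 6$)
$\left(-159042 + \left(\frac{\sqrt{-27226 + 26481}}{119320} - \frac{159611}{P{\left(0,391 \right)}}\right)\right) - 112625 = \left(-159042 + \left(\frac{\sqrt{-27226 + 26481}}{119320} - \frac{159611}{6}\right)\right) - 112625 = \left(-159042 + \left(\sqrt{-745} \cdot \frac{1}{119320} - \frac{159611}{6}\right)\right) - 112625 = \left(-159042 - \left(\frac{159611}{6} - i \sqrt{745} \cdot \frac{1}{119320}\right)\right) - 112625 = \left(-159042 - \left(\frac{159611}{6} - \frac{i \sqrt{745}}{119320}\right)\right) - 112625 = \left(- \frac{1113863}{6} + \frac{i \sqrt{745}}{119320}\right) - 112625 = - \frac{1789613}{6} + \frac{i \sqrt{745}}{119320}$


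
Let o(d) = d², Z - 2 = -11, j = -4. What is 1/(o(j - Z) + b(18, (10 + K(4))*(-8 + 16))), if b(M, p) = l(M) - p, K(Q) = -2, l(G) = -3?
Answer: -1/42 ≈ -0.023810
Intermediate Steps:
Z = -9 (Z = 2 - 11 = -9)
b(M, p) = -3 - p
1/(o(j - Z) + b(18, (10 + K(4))*(-8 + 16))) = 1/((-4 - 1*(-9))² + (-3 - (10 - 2)*(-8 + 16))) = 1/((-4 + 9)² + (-3 - 8*8)) = 1/(5² + (-3 - 1*64)) = 1/(25 + (-3 - 64)) = 1/(25 - 67) = 1/(-42) = -1/42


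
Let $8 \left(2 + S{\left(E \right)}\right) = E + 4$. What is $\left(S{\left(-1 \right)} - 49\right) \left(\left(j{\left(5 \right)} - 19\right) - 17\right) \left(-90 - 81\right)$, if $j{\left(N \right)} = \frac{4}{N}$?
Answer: $-304722$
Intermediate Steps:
$S{\left(E \right)} = - \frac{3}{2} + \frac{E}{8}$ ($S{\left(E \right)} = -2 + \frac{E + 4}{8} = -2 + \frac{4 + E}{8} = -2 + \left(\frac{1}{2} + \frac{E}{8}\right) = - \frac{3}{2} + \frac{E}{8}$)
$\left(S{\left(-1 \right)} - 49\right) \left(\left(j{\left(5 \right)} - 19\right) - 17\right) \left(-90 - 81\right) = \left(\left(- \frac{3}{2} + \frac{1}{8} \left(-1\right)\right) - 49\right) \left(\left(\frac{4}{5} - 19\right) - 17\right) \left(-90 - 81\right) = \left(\left(- \frac{3}{2} - \frac{1}{8}\right) - 49\right) \left(\left(4 \cdot \frac{1}{5} - 19\right) - 17\right) \left(-171\right) = \left(- \frac{13}{8} - 49\right) \left(\left(\frac{4}{5} - 19\right) - 17\right) \left(-171\right) = - \frac{405 \left(- \frac{91}{5} - 17\right)}{8} \left(-171\right) = \left(- \frac{405}{8}\right) \left(- \frac{176}{5}\right) \left(-171\right) = 1782 \left(-171\right) = -304722$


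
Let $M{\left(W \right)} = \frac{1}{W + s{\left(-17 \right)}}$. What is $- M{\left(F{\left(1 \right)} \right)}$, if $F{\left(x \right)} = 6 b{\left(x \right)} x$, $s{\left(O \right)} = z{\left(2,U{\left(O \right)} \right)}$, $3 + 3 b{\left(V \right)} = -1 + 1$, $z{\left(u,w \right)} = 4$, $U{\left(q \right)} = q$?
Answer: $\frac{1}{2} \approx 0.5$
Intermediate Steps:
$b{\left(V \right)} = -1$ ($b{\left(V \right)} = -1 + \frac{-1 + 1}{3} = -1 + \frac{1}{3} \cdot 0 = -1 + 0 = -1$)
$s{\left(O \right)} = 4$
$F{\left(x \right)} = - 6 x$ ($F{\left(x \right)} = 6 \left(-1\right) x = - 6 x$)
$M{\left(W \right)} = \frac{1}{4 + W}$ ($M{\left(W \right)} = \frac{1}{W + 4} = \frac{1}{4 + W}$)
$- M{\left(F{\left(1 \right)} \right)} = - \frac{1}{4 - 6} = - \frac{1}{-2} = \left(-1\right) \left(- \frac{1}{2}\right) = \frac{1}{2}$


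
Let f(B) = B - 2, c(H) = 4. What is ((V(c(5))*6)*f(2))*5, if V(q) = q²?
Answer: 0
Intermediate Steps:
f(B) = -2 + B
((V(c(5))*6)*f(2))*5 = ((4²*6)*(-2 + 2))*5 = ((16*6)*0)*5 = (96*0)*5 = 0*5 = 0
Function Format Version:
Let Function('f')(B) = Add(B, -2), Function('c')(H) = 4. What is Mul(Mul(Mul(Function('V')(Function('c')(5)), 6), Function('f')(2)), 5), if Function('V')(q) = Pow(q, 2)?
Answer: 0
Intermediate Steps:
Function('f')(B) = Add(-2, B)
Mul(Mul(Mul(Function('V')(Function('c')(5)), 6), Function('f')(2)), 5) = Mul(Mul(Mul(Pow(4, 2), 6), Add(-2, 2)), 5) = Mul(Mul(Mul(16, 6), 0), 5) = Mul(Mul(96, 0), 5) = Mul(0, 5) = 0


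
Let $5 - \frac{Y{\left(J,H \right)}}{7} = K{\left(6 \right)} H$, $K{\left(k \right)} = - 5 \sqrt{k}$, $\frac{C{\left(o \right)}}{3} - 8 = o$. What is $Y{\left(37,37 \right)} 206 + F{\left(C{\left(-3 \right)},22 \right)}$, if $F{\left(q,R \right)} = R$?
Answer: $7232 + 266770 \sqrt{6} \approx 6.6068 \cdot 10^{5}$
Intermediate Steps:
$C{\left(o \right)} = 24 + 3 o$
$Y{\left(J,H \right)} = 35 + 35 H \sqrt{6}$ ($Y{\left(J,H \right)} = 35 - 7 - 5 \sqrt{6} H = 35 - 7 \left(- 5 H \sqrt{6}\right) = 35 + 35 H \sqrt{6}$)
$Y{\left(37,37 \right)} 206 + F{\left(C{\left(-3 \right)},22 \right)} = \left(35 + 35 \cdot 37 \sqrt{6}\right) 206 + 22 = \left(35 + 1295 \sqrt{6}\right) 206 + 22 = \left(7210 + 266770 \sqrt{6}\right) + 22 = 7232 + 266770 \sqrt{6}$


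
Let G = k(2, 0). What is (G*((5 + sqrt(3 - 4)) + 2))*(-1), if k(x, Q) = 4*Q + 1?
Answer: -7 - I ≈ -7.0 - 1.0*I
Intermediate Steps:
k(x, Q) = 1 + 4*Q
G = 1 (G = 1 + 4*0 = 1 + 0 = 1)
(G*((5 + sqrt(3 - 4)) + 2))*(-1) = (1*((5 + sqrt(3 - 4)) + 2))*(-1) = (1*((5 + sqrt(-1)) + 2))*(-1) = (1*((5 + I) + 2))*(-1) = (1*(7 + I))*(-1) = (7 + I)*(-1) = -7 - I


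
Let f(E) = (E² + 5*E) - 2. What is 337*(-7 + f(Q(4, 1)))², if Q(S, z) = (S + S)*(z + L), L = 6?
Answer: 3911777713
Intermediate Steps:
Q(S, z) = 2*S*(6 + z) (Q(S, z) = (S + S)*(z + 6) = (2*S)*(6 + z) = 2*S*(6 + z))
f(E) = -2 + E² + 5*E
337*(-7 + f(Q(4, 1)))² = 337*(-7 + (-2 + (2*4*(6 + 1))² + 5*(2*4*(6 + 1))))² = 337*(-7 + (-2 + (2*4*7)² + 5*(2*4*7)))² = 337*(-7 + (-2 + 56² + 5*56))² = 337*(-7 + (-2 + 3136 + 280))² = 337*(-7 + 3414)² = 337*3407² = 337*11607649 = 3911777713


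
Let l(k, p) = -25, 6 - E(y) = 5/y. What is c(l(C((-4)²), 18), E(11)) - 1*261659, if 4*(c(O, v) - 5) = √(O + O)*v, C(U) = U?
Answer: -261654 + 305*I*√2/44 ≈ -2.6165e+5 + 9.8031*I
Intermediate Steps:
E(y) = 6 - 5/y
c(O, v) = 5 + v*√2*√O/4 (c(O, v) = 5 + (√(O + O)*v)/4 = 5 + (√(2*O)*v)/4 = 5 + ((√2*√O)*v)/4 = 5 + (v*√2*√O)/4 = 5 + v*√2*√O/4)
c(l(C((-4)²), 18), E(11)) - 1*261659 = (5 + (6 - 5/11)*√2*√(-25)/4) - 1*261659 = (5 + (6 - 5*1/11)*√2*(5*I)/4) - 261659 = (5 + (6 - 5/11)*√2*(5*I)/4) - 261659 = (5 + (¼)*(61/11)*√2*(5*I)) - 261659 = (5 + 305*I*√2/44) - 261659 = -261654 + 305*I*√2/44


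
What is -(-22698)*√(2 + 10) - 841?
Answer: -841 + 45396*√3 ≈ 77787.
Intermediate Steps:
-(-22698)*√(2 + 10) - 841 = -(-22698)*√12 - 841 = -(-22698)*2*√3 - 841 = -(-45396)*√3 - 841 = 45396*√3 - 841 = -841 + 45396*√3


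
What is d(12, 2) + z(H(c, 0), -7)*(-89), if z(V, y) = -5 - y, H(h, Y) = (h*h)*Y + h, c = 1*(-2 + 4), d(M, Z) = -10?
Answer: -188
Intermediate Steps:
c = 2 (c = 1*2 = 2)
H(h, Y) = h + Y*h² (H(h, Y) = h²*Y + h = Y*h² + h = h + Y*h²)
d(12, 2) + z(H(c, 0), -7)*(-89) = -10 + (-5 - 1*(-7))*(-89) = -10 + (-5 + 7)*(-89) = -10 + 2*(-89) = -10 - 178 = -188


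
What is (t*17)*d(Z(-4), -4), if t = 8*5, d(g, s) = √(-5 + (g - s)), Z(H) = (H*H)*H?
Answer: 680*I*√65 ≈ 5482.3*I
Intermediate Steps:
Z(H) = H³ (Z(H) = H²*H = H³)
d(g, s) = √(-5 + g - s)
t = 40
(t*17)*d(Z(-4), -4) = (40*17)*√(-5 + (-4)³ - 1*(-4)) = 680*√(-5 - 64 + 4) = 680*√(-65) = 680*(I*√65) = 680*I*√65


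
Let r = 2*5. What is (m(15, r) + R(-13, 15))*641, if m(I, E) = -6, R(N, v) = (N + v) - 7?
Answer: -7051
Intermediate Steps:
r = 10
R(N, v) = -7 + N + v
(m(15, r) + R(-13, 15))*641 = (-6 + (-7 - 13 + 15))*641 = (-6 - 5)*641 = -11*641 = -7051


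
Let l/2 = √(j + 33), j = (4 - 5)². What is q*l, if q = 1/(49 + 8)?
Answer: 2*√34/57 ≈ 0.20459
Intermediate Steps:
j = 1 (j = (-1)² = 1)
q = 1/57 ≈ 0.017544
l = 2*√34 (l = 2*√(1 + 33) = 2*√34 ≈ 11.662)
q*l = (2*√34)/57 = 2*√34/57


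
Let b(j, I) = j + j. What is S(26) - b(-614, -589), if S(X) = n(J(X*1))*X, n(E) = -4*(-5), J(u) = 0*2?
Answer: 1748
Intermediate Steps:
b(j, I) = 2*j
J(u) = 0
n(E) = 20
S(X) = 20*X
S(26) - b(-614, -589) = 20*26 - 2*(-614) = 520 - 1*(-1228) = 520 + 1228 = 1748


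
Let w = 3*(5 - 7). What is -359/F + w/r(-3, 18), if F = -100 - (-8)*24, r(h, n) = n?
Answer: -1169/276 ≈ -4.2355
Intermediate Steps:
w = -6 (w = 3*(-2) = -6)
F = 92 (F = -100 - 1*(-192) = -100 + 192 = 92)
-359/F + w/r(-3, 18) = -359/92 - 6/18 = -359*1/92 - 6*1/18 = -359/92 - 1/3 = -1169/276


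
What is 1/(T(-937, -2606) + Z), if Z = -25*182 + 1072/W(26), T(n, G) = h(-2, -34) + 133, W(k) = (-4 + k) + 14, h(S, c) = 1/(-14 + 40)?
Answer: -234/1026601 ≈ -0.00022794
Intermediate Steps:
h(S, c) = 1/26
W(k) = 10 + k
T(n, G) = 3459/26 (T(n, G) = 1/26 + 133 = 3459/26)
Z = -40682/9 (Z = -25*182 + 1072/(10 + 26) = -4550 + 1072/36 = -4550 + 1072*(1/36) = -4550 + 268/9 = -40682/9 ≈ -4520.2)
1/(T(-937, -2606) + Z) = 1/(3459/26 - 40682/9) = 1/(-1026601/234) = -234/1026601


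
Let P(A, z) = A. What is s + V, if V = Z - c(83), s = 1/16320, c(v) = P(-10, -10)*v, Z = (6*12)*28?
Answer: 46446721/16320 ≈ 2846.0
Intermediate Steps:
Z = 2016 (Z = 72*28 = 2016)
c(v) = -10*v
s = 1/16320 ≈ 6.1275e-5
V = 2846 (V = 2016 - (-10)*83 = 2016 - 1*(-830) = 2016 + 830 = 2846)
s + V = 1/16320 + 2846 = 46446721/16320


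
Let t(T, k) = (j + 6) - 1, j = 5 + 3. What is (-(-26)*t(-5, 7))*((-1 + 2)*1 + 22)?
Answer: 7774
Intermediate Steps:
j = 8
t(T, k) = 13 (t(T, k) = (8 + 6) - 1 = 14 - 1 = 13)
(-(-26)*t(-5, 7))*((-1 + 2)*1 + 22) = (-(-26)*13)*((-1 + 2)*1 + 22) = (-26*(-13))*(1*1 + 22) = 338*(1 + 22) = 338*23 = 7774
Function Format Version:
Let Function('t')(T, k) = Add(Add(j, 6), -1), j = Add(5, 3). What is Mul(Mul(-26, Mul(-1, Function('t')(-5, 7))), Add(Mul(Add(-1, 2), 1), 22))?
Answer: 7774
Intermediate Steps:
j = 8
Function('t')(T, k) = 13 (Function('t')(T, k) = Add(Add(8, 6), -1) = Add(14, -1) = 13)
Mul(Mul(-26, Mul(-1, Function('t')(-5, 7))), Add(Mul(Add(-1, 2), 1), 22)) = Mul(Mul(-26, Mul(-1, 13)), Add(Mul(Add(-1, 2), 1), 22)) = Mul(Mul(-26, -13), Add(Mul(1, 1), 22)) = Mul(338, Add(1, 22)) = Mul(338, 23) = 7774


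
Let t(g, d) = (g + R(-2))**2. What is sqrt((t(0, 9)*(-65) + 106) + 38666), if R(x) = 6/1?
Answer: 12*sqrt(253) ≈ 190.87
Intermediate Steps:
R(x) = 6 (R(x) = 6*1 = 6)
t(g, d) = (6 + g)**2 (t(g, d) = (g + 6)**2 = (6 + g)**2)
sqrt((t(0, 9)*(-65) + 106) + 38666) = sqrt(((6 + 0)**2*(-65) + 106) + 38666) = sqrt((6**2*(-65) + 106) + 38666) = sqrt((36*(-65) + 106) + 38666) = sqrt((-2340 + 106) + 38666) = sqrt(-2234 + 38666) = sqrt(36432) = 12*sqrt(253)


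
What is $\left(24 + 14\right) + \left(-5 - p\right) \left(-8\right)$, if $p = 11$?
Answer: $166$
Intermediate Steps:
$\left(24 + 14\right) + \left(-5 - p\right) \left(-8\right) = \left(24 + 14\right) + \left(-5 - 11\right) \left(-8\right) = 38 + \left(-5 - 11\right) \left(-8\right) = 38 - -128 = 38 + 128 = 166$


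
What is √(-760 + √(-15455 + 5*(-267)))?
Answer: √(-760 + I*√16790) ≈ 2.3417 + 27.667*I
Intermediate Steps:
√(-760 + √(-15455 + 5*(-267))) = √(-760 + √(-15455 - 1335)) = √(-760 + √(-16790)) = √(-760 + I*√16790)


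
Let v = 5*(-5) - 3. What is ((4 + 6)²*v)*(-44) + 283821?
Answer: 407021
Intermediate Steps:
v = -28 (v = -25 - 3 = -28)
((4 + 6)²*v)*(-44) + 283821 = ((4 + 6)²*(-28))*(-44) + 283821 = (10²*(-28))*(-44) + 283821 = (100*(-28))*(-44) + 283821 = -2800*(-44) + 283821 = 123200 + 283821 = 407021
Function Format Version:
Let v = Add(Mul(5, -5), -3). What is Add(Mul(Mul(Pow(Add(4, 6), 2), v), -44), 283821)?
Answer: 407021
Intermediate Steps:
v = -28 (v = Add(-25, -3) = -28)
Add(Mul(Mul(Pow(Add(4, 6), 2), v), -44), 283821) = Add(Mul(Mul(Pow(Add(4, 6), 2), -28), -44), 283821) = Add(Mul(Mul(Pow(10, 2), -28), -44), 283821) = Add(Mul(Mul(100, -28), -44), 283821) = Add(Mul(-2800, -44), 283821) = Add(123200, 283821) = 407021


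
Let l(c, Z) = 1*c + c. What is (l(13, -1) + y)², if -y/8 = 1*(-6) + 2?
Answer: 3364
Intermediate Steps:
y = 32 (y = -8*(1*(-6) + 2) = -8*(-6 + 2) = -8*(-4) = 32)
l(c, Z) = 2*c (l(c, Z) = c + c = 2*c)
(l(13, -1) + y)² = (2*13 + 32)² = (26 + 32)² = 58² = 3364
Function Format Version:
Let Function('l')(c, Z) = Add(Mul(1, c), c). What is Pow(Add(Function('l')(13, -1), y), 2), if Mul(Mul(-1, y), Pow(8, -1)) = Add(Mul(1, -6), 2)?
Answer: 3364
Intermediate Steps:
y = 32 (y = Mul(-8, Add(Mul(1, -6), 2)) = Mul(-8, Add(-6, 2)) = Mul(-8, -4) = 32)
Function('l')(c, Z) = Mul(2, c) (Function('l')(c, Z) = Add(c, c) = Mul(2, c))
Pow(Add(Function('l')(13, -1), y), 2) = Pow(Add(Mul(2, 13), 32), 2) = Pow(Add(26, 32), 2) = Pow(58, 2) = 3364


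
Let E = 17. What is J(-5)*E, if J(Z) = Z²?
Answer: 425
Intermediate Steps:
J(-5)*E = (-5)²*17 = 25*17 = 425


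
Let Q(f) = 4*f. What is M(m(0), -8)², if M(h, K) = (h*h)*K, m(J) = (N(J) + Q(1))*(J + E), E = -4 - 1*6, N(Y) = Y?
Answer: 163840000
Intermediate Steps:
E = -10 (E = -4 - 6 = -10)
m(J) = (-10 + J)*(4 + J) (m(J) = (J + 4*1)*(J - 10) = (J + 4)*(-10 + J) = (4 + J)*(-10 + J) = (-10 + J)*(4 + J))
M(h, K) = K*h² (M(h, K) = h²*K = K*h²)
M(m(0), -8)² = (-8*(-40 + 0² - 6*0)²)² = (-8*(-40 + 0 + 0)²)² = (-8*(-40)²)² = (-8*1600)² = (-12800)² = 163840000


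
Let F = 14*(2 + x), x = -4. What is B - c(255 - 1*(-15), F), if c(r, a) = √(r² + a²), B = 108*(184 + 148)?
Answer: 35856 - 26*√109 ≈ 35585.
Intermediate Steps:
B = 35856 (B = 108*332 = 35856)
F = -28 (F = 14*(2 - 4) = 14*(-2) = -28)
c(r, a) = √(a² + r²)
B - c(255 - 1*(-15), F) = 35856 - √((-28)² + (255 - 1*(-15))²) = 35856 - √(784 + (255 + 15)²) = 35856 - √(784 + 270²) = 35856 - √(784 + 72900) = 35856 - √73684 = 35856 - 26*√109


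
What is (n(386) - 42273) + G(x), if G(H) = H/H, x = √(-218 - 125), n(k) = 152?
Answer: -42120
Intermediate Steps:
x = 7*I*√7 (x = √(-343) = 7*I*√7 ≈ 18.52*I)
G(H) = 1
(n(386) - 42273) + G(x) = (152 - 42273) + 1 = -42121 + 1 = -42120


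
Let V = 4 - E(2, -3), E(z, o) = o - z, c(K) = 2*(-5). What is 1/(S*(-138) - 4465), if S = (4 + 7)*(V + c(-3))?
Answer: -1/2947 ≈ -0.00033933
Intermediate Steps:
c(K) = -10
V = 9 (V = 4 - (-3 - 1*2) = 4 - (-3 - 2) = 4 - 1*(-5) = 4 + 5 = 9)
S = -11 (S = (4 + 7)*(9 - 10) = 11*(-1) = -11)
1/(S*(-138) - 4465) = 1/(-11*(-138) - 4465) = 1/(1518 - 4465) = 1/(-2947) = -1/2947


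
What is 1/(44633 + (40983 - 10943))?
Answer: 1/74673 ≈ 1.3392e-5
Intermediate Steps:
1/(44633 + (40983 - 10943)) = 1/(44633 + 30040) = 1/74673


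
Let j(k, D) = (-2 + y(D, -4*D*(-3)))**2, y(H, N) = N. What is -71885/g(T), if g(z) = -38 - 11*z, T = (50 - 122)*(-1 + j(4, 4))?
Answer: -71885/1675042 ≈ -0.042915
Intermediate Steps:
j(k, D) = (-2 + 12*D)**2 (j(k, D) = (-2 - 4*D*(-3))**2 = (-2 + 12*D)**2)
T = -152280 (T = (50 - 122)*(-1 + 4*(-1 + 6*4)**2) = -72*(-1 + 4*(-1 + 24)**2) = -72*(-1 + 4*23**2) = -72*(-1 + 4*529) = -72*(-1 + 2116) = -72*2115 = -152280)
g(z) = -38 - 11*z
-71885/g(T) = -71885/(-38 - 11*(-152280)) = -71885/(-38 + 1675080) = -71885/1675042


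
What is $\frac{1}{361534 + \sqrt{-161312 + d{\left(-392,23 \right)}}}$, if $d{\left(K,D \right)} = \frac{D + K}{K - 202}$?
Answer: $\frac{23861244}{8626661634847} - \frac{i \sqrt{702672366}}{8626661634847} \approx 2.766 \cdot 10^{-6} - 3.0728 \cdot 10^{-9} i$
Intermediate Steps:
$d{\left(K,D \right)} = \frac{D + K}{-202 + K}$
$\frac{1}{361534 + \sqrt{-161312 + d{\left(-392,23 \right)}}} = \frac{1}{361534 + \sqrt{-161312 + \frac{23 - 392}{-202 - 392}}} = \frac{1}{361534 + \sqrt{-161312 + \frac{1}{-594} \left(-369\right)}} = \frac{1}{361534 + \sqrt{-161312 - - \frac{41}{66}}} = \frac{1}{361534 + \sqrt{-161312 + \frac{41}{66}}} = \frac{1}{361534 + \sqrt{- \frac{10646551}{66}}} = \frac{1}{361534 + \frac{i \sqrt{702672366}}{66}}$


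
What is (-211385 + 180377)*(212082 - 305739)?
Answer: 2904116256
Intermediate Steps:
(-211385 + 180377)*(212082 - 305739) = -31008*(-93657) = 2904116256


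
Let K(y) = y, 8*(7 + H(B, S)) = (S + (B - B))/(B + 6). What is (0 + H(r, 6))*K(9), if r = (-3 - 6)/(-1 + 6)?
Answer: -1719/28 ≈ -61.393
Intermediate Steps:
r = -9/5 ≈ -1.8000
H(B, S) = -7 + S/(8*(6 + B)) (H(B, S) = -7 + ((S + (B - B))/(B + 6))/8 = -7 + ((S + 0)/(6 + B))/8 = -7 + (S/(6 + B))/8 = -7 + S/(8*(6 + B)))
(0 + H(r, 6))*K(9) = (0 + (-336 + 6 - 56*(-9/5))/(8*(6 - 9/5)))*9 = (0 + (-336 + 6 + 504/5)/(8*(21/5)))*9 = (0 + (⅛)*(5/21)*(-1146/5))*9 = (0 - 191/28)*9 = -191/28*9 = -1719/28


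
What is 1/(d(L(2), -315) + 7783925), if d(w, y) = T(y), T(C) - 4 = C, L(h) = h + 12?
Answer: 1/7783614 ≈ 1.2847e-7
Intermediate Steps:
L(h) = 12 + h
T(C) = 4 + C
d(w, y) = 4 + y
1/(d(L(2), -315) + 7783925) = 1/((4 - 315) + 7783925) = 1/(-311 + 7783925) = 1/7783614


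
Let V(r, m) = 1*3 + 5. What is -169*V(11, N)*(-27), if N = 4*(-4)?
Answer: 36504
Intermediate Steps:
N = -16
V(r, m) = 8 (V(r, m) = 3 + 5 = 8)
-169*V(11, N)*(-27) = -169*8*(-27) = -1352*(-27) = 36504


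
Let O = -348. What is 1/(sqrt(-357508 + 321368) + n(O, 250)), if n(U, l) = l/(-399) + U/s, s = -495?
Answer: 18411855/8702206669592 - 481583025*I*sqrt(9035)/8702206669592 ≈ 2.1158e-6 - 0.0052602*I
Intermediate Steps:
n(U, l) = -l/399 - U/495 (n(U, l) = l/(-399) + U/(-495) = l*(-1/399) + U*(-1/495) = -l/399 - U/495)
1/(sqrt(-357508 + 321368) + n(O, 250)) = 1/(sqrt(-357508 + 321368) + (-1/399*250 - 1/495*(-348))) = 1/(sqrt(-36140) + (-250/399 + 116/165)) = 1/(2*I*sqrt(9035) + 1678/21945) = 1/(1678/21945 + 2*I*sqrt(9035))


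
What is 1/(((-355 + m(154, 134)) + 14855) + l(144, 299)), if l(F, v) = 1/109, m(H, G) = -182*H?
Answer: -109/1474551 ≈ -7.3921e-5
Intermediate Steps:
l(F, v) = 1/109
1/(((-355 + m(154, 134)) + 14855) + l(144, 299)) = 1/(((-355 - 182*154) + 14855) + 1/109) = 1/(((-355 - 28028) + 14855) + 1/109) = 1/((-28383 + 14855) + 1/109) = 1/(-13528 + 1/109) = 1/(-1474551/109) = -109/1474551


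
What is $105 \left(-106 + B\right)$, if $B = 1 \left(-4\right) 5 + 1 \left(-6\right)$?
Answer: $-13860$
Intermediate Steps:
$B = -26$ ($B = \left(-4\right) 5 - 6 = -20 - 6 = -26$)
$105 \left(-106 + B\right) = 105 \left(-106 - 26\right) = 105 \left(-132\right) = -13860$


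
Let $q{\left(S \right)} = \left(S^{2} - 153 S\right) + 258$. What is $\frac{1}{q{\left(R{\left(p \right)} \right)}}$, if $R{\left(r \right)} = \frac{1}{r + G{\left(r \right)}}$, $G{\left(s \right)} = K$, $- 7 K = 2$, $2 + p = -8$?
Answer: $\frac{5184}{1414633} \approx 0.0036646$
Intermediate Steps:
$p = -10$ ($p = -2 - 8 = -10$)
$K = - \frac{2}{7}$ ($K = \left(- \frac{1}{7}\right) 2 = - \frac{2}{7} \approx -0.28571$)
$G{\left(s \right)} = - \frac{2}{7}$
$R{\left(r \right)} = \frac{1}{- \frac{2}{7} + r}$ ($R{\left(r \right)} = \frac{1}{r - \frac{2}{7}} = \frac{1}{- \frac{2}{7} + r}$)
$q{\left(S \right)} = 258 + S^{2} - 153 S$
$\frac{1}{q{\left(R{\left(p \right)} \right)}} = \frac{1}{258 + \left(\frac{7}{-2 + 7 \left(-10\right)}\right)^{2} - 153 \frac{7}{-2 + 7 \left(-10\right)}} = \frac{1}{258 + \left(\frac{7}{-2 - 70}\right)^{2} - 153 \frac{7}{-2 - 70}} = \frac{1}{258 + \left(\frac{7}{-72}\right)^{2} - 153 \frac{7}{-72}} = \frac{1}{258 + \left(7 \left(- \frac{1}{72}\right)\right)^{2} - 153 \cdot 7 \left(- \frac{1}{72}\right)} = \frac{1}{258 + \left(- \frac{7}{72}\right)^{2} - - \frac{119}{8}} = \frac{1}{258 + \frac{49}{5184} + \frac{119}{8}} = \frac{1}{\frac{1414633}{5184}} = \frac{5184}{1414633}$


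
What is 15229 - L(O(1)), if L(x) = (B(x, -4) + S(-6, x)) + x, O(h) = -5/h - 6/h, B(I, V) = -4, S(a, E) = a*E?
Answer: 15178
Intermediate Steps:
S(a, E) = E*a
O(h) = -11/h
L(x) = -4 - 5*x (L(x) = (-4 + x*(-6)) + x = (-4 - 6*x) + x = -4 - 5*x)
15229 - L(O(1)) = 15229 - (-4 - (-55)/1) = 15229 - (-4 - (-55)) = 15229 - (-4 - 5*(-11)) = 15229 - (-4 + 55) = 15229 - 1*51 = 15229 - 51 = 15178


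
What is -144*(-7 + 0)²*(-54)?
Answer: 381024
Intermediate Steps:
-144*(-7 + 0)²*(-54) = -144*(-7)²*(-54) = -144*49*(-54) = -7056*(-54) = 381024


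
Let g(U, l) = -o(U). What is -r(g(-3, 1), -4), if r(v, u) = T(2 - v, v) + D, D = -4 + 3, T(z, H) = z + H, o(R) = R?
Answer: -1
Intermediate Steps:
T(z, H) = H + z
D = -1
g(U, l) = -U
r(v, u) = 1 (r(v, u) = (v + (2 - v)) - 1 = 2 - 1 = 1)
-r(g(-3, 1), -4) = -1*1 = -1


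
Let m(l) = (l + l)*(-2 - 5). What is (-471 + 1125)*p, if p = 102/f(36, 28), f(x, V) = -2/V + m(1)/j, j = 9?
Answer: -8405208/205 ≈ -41001.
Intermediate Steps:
m(l) = -14*l (m(l) = (2*l)*(-7) = -14*l)
f(x, V) = -14/9 - 2/V (f(x, V) = -2/V - 14*1/9 = -2/V - 14*⅑ = -2/V - 14/9 = -14/9 - 2/V)
p = -12852/205 (p = 102/(-14/9 - 2/28) = 102/(-14/9 - 2*1/28) = 102/(-14/9 - 1/14) = 102/(-205/126) = 102*(-126/205) = -12852/205 ≈ -62.693)
(-471 + 1125)*p = (-471 + 1125)*(-12852/205) = 654*(-12852/205) = -8405208/205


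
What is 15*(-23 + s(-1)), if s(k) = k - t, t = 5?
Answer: -435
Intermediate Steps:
s(k) = -5 + k (s(k) = k - 1*5 = k - 5 = -5 + k)
15*(-23 + s(-1)) = 15*(-23 + (-5 - 1)) = 15*(-23 - 6) = 15*(-29) = -435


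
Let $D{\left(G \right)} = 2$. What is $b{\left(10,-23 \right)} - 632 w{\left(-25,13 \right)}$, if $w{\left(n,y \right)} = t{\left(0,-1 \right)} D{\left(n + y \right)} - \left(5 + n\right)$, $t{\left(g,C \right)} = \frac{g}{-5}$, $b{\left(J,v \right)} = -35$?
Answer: $-12675$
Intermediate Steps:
$t{\left(g,C \right)} = - \frac{g}{5}$ ($t{\left(g,C \right)} = g \left(- \frac{1}{5}\right) = - \frac{g}{5}$)
$w{\left(n,y \right)} = -5 - n$ ($w{\left(n,y \right)} = \left(- \frac{1}{5}\right) 0 \cdot 2 - \left(5 + n\right) = 0 \cdot 2 - \left(5 + n\right) = 0 - \left(5 + n\right) = -5 - n$)
$b{\left(10,-23 \right)} - 632 w{\left(-25,13 \right)} = -35 - 632 \left(-5 - -25\right) = -35 - 632 \left(-5 + 25\right) = -35 - 12640 = -12675$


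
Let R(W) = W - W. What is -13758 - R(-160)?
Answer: -13758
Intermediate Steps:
R(W) = 0
-13758 - R(-160) = -13758 - 1*0 = -13758 + 0 = -13758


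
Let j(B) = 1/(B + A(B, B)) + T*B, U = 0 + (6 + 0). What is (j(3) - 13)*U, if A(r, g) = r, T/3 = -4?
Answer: -293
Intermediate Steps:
T = -12 (T = 3*(-4) = -12)
U = 6 (U = 0 + 6 = 6)
j(B) = 1/(2*B) - 12*B (j(B) = 1/(B + B) - 12*B = 1/(2*B) - 12*B)
(j(3) - 13)*U = (((½)/3 - 12*3) - 13)*6 = (((½)*(⅓) - 36) - 13)*6 = ((⅙ - 36) - 13)*6 = (-215/6 - 13)*6 = -293/6*6 = -293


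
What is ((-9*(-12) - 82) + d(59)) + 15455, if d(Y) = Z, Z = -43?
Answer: 15438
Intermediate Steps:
d(Y) = -43
((-9*(-12) - 82) + d(59)) + 15455 = ((-9*(-12) - 82) - 43) + 15455 = ((108 - 82) - 43) + 15455 = (26 - 43) + 15455 = -17 + 15455 = 15438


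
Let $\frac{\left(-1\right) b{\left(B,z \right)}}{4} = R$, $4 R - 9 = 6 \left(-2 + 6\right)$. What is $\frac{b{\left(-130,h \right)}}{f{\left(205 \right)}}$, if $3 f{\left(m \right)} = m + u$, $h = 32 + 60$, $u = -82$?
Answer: $- \frac{33}{41} \approx -0.80488$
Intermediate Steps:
$h = 92$
$R = \frac{33}{4}$ ($R = \frac{9}{4} + \frac{6 \left(-2 + 6\right)}{4} = \frac{9}{4} + \frac{6 \cdot 4}{4} = \frac{9}{4} + \frac{1}{4} \cdot 24 = \frac{9}{4} + 6 = \frac{33}{4} \approx 8.25$)
$b{\left(B,z \right)} = -33$ ($b{\left(B,z \right)} = \left(-4\right) \frac{33}{4} = -33$)
$f{\left(m \right)} = - \frac{82}{3} + \frac{m}{3}$ ($f{\left(m \right)} = \frac{m - 82}{3} = \frac{-82 + m}{3} = - \frac{82}{3} + \frac{m}{3}$)
$\frac{b{\left(-130,h \right)}}{f{\left(205 \right)}} = - \frac{33}{- \frac{82}{3} + \frac{1}{3} \cdot 205} = - \frac{33}{- \frac{82}{3} + \frac{205}{3}} = - \frac{33}{41}$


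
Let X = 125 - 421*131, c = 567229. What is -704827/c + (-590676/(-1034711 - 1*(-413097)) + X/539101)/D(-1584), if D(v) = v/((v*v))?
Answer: -127806700523246050105/95042829082941103 ≈ -1344.7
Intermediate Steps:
X = -55026 (X = 125 - 55151 = -55026)
D(v) = 1/v (D(v) = v/(v²) = v/v² = 1/v)
-704827/c + (-590676/(-1034711 - 1*(-413097)) + X/539101)/D(-1584) = -704827/567229 + (-590676/(-1034711 - 1*(-413097)) - 55026/539101)/(1/(-1584)) = -704827*1/567229 + (-590676/(-1034711 + 413097) - 55026*1/539101)/(-1/1584) = -704827/567229 + (-590676/(-621614) - 55026/539101)*(-1584) = -704827/567229 + (-590676*(-1/621614) - 55026/539101)*(-1584) = -704827/567229 + (295338/310807 - 55026/539101)*(-1584) = -704827/567229 + (142114545156/167556364507)*(-1584) = -704827/567229 - 225109439527104/167556364507 = -127806700523246050105/95042829082941103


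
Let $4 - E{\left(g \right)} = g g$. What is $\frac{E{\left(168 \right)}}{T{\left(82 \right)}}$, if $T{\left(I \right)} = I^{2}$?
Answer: $- \frac{7055}{1681} \approx -4.1969$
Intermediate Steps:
$E{\left(g \right)} = 4 - g^{2}$ ($E{\left(g \right)} = 4 - g g = 4 - g^{2}$)
$\frac{E{\left(168 \right)}}{T{\left(82 \right)}} = \frac{4 - 168^{2}}{82^{2}} = \frac{4 - 28224}{6724} = \left(4 - 28224\right) \frac{1}{6724} = \left(-28220\right) \frac{1}{6724} = - \frac{7055}{1681}$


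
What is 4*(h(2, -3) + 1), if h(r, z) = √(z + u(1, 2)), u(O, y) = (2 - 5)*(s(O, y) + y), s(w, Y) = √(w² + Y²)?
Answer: 4 + 4*√(-9 - 3*√5) ≈ 4.0 + 15.853*I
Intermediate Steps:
s(w, Y) = √(Y² + w²)
u(O, y) = -3*y - 3*√(O² + y²) (u(O, y) = (2 - 5)*(√(y² + O²) + y) = -3*(√(O² + y²) + y) = -3*(y + √(O² + y²)) = -3*y - 3*√(O² + y²))
h(r, z) = √(-6 + z - 3*√5) (h(r, z) = √(z + (-3*2 - 3*√(1² + 2²))) = √(z + (-6 - 3*√(1 + 4))) = √(z + (-6 - 3*√5)) = √(-6 + z - 3*√5))
4*(h(2, -3) + 1) = 4*(√(-6 - 3 - 3*√5) + 1) = 4*(√(-9 - 3*√5) + 1) = 4*(1 + √(-9 - 3*√5)) = 4 + 4*√(-9 - 3*√5)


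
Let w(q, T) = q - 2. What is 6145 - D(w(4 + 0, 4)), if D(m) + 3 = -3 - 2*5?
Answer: 6161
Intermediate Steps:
w(q, T) = -2 + q
D(m) = -16 (D(m) = -3 + (-3 - 2*5) = -3 + (-3 - 10) = -3 - 13 = -16)
6145 - D(w(4 + 0, 4)) = 6145 - 1*(-16) = 6145 + 16 = 6161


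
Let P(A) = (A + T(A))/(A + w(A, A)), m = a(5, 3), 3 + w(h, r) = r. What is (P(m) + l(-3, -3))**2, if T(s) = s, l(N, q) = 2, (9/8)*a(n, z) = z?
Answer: 900/49 ≈ 18.367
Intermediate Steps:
a(n, z) = 8*z/9
w(h, r) = -3 + r
m = 8/3 (m = (8/9)*3 = 8/3 ≈ 2.6667)
P(A) = 2*A/(-3 + 2*A) (P(A) = (A + A)/(A + (-3 + A)) = (2*A)/(-3 + 2*A) = 2*A/(-3 + 2*A))
(P(m) + l(-3, -3))**2 = (2*(8/3)/(-3 + 2*(8/3)) + 2)**2 = (2*(8/3)/(-3 + 16/3) + 2)**2 = (2*(8/3)/(7/3) + 2)**2 = (2*(8/3)*(3/7) + 2)**2 = (16/7 + 2)**2 = (30/7)**2 = 900/49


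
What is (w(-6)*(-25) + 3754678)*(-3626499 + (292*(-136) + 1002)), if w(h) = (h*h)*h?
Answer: -13781471726302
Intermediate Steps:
w(h) = h**3 (w(h) = h**2*h = h**3)
(w(-6)*(-25) + 3754678)*(-3626499 + (292*(-136) + 1002)) = ((-6)**3*(-25) + 3754678)*(-3626499 + (292*(-136) + 1002)) = (-216*(-25) + 3754678)*(-3626499 + (-39712 + 1002)) = (5400 + 3754678)*(-3626499 - 38710) = 3760078*(-3665209) = -13781471726302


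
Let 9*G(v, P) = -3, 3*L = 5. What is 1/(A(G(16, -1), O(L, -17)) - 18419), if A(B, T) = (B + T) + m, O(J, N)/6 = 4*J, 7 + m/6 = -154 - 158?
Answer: -3/60880 ≈ -4.9277e-5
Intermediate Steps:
L = 5/3 (L = (⅓)*5 = 5/3 ≈ 1.6667)
G(v, P) = -⅓ (G(v, P) = (⅑)*(-3) = -⅓)
m = -1914 (m = -42 + 6*(-154 - 158) = -42 + 6*(-312) = -42 - 1872 = -1914)
O(J, N) = 24*J (O(J, N) = 6*(4*J) = 24*J)
A(B, T) = -1914 + B + T (A(B, T) = (B + T) - 1914 = -1914 + B + T)
1/(A(G(16, -1), O(L, -17)) - 18419) = 1/((-1914 - ⅓ + 24*(5/3)) - 18419) = 1/((-1914 - ⅓ + 40) - 18419) = 1/(-5623/3 - 18419) = 1/(-60880/3) = -3/60880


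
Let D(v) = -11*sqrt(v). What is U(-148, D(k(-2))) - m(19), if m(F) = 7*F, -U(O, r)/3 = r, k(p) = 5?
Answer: -133 + 33*sqrt(5) ≈ -59.210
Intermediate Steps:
U(O, r) = -3*r
U(-148, D(k(-2))) - m(19) = -(-33)*sqrt(5) - 7*19 = 33*sqrt(5) - 1*133 = 33*sqrt(5) - 133 = -133 + 33*sqrt(5)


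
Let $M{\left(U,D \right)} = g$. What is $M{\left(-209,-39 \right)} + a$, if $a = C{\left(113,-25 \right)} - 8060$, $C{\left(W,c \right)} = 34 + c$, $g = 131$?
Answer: $-7920$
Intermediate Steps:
$M{\left(U,D \right)} = 131$
$a = -8051$ ($a = \left(34 - 25\right) - 8060 = 9 - 8060 = -8051$)
$M{\left(-209,-39 \right)} + a = 131 - 8051 = -7920$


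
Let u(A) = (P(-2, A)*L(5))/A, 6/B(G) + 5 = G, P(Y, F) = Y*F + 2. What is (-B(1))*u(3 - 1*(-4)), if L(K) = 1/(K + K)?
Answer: -9/35 ≈ -0.25714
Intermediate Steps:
P(Y, F) = 2 + F*Y (P(Y, F) = F*Y + 2 = 2 + F*Y)
B(G) = 6/(-5 + G)
L(K) = 1/(2*K)
u(A) = (⅕ - A/5)/A (u(A) = ((2 + A*(-2))*((½)/5))/A = ((2 - 2*A)*((½)*(⅕)))/A = ((2 - 2*A)*(⅒))/A = (⅕ - A/5)/A)
(-B(1))*u(3 - 1*(-4)) = (-6/(-5 + 1))*((1 - (3 - 1*(-4)))/(5*(3 - 1*(-4)))) = (-6/(-4))*((1 - (3 + 4))/(5*(3 + 4))) = (-6*(-1)/4)*((⅕)*(1 - 1*7)/7) = (-1*(-3/2))*((⅕)*(⅐)*(1 - 7)) = 3*((⅕)*(⅐)*(-6))/2 = (3/2)*(-6/35) = -9/35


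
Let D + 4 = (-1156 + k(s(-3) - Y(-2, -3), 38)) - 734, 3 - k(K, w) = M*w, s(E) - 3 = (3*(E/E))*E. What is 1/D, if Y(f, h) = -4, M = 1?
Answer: -1/1929 ≈ -0.00051840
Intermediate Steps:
s(E) = 3 + 3*E (s(E) = 3 + (3*(E/E))*E = 3 + (3*1)*E = 3 + 3*E)
k(K, w) = 3 - w
D = -1929 (D = -4 + ((-1156 + (3 - 1*38)) - 734) = -4 + ((-1156 + (3 - 38)) - 734) = -4 + ((-1156 - 35) - 734) = -4 + (-1191 - 734) = -4 - 1925 = -1929)
1/D = 1/(-1929) = -1/1929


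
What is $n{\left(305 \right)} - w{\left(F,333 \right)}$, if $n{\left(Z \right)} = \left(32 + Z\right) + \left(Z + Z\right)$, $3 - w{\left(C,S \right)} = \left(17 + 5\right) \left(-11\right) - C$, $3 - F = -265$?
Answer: $434$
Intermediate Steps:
$F = 268$ ($F = 3 - -265 = 3 + 265 = 268$)
$w{\left(C,S \right)} = 245 + C$ ($w{\left(C,S \right)} = 3 - \left(\left(17 + 5\right) \left(-11\right) - C\right) = 3 - \left(22 \left(-11\right) - C\right) = 3 - \left(-242 - C\right) = 3 + \left(242 + C\right) = 245 + C$)
$n{\left(Z \right)} = 32 + 3 Z$ ($n{\left(Z \right)} = \left(32 + Z\right) + 2 Z = 32 + 3 Z$)
$n{\left(305 \right)} - w{\left(F,333 \right)} = \left(32 + 3 \cdot 305\right) - \left(245 + 268\right) = \left(32 + 915\right) - 513 = 947 - 513 = 434$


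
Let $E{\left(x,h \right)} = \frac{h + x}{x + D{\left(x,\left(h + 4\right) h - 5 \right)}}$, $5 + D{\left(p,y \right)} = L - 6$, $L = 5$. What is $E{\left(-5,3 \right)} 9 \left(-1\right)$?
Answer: $- \frac{18}{11} \approx -1.6364$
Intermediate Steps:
$D{\left(p,y \right)} = -6$ ($D{\left(p,y \right)} = -5 + \left(5 - 6\right) = -5 - 1 = -6$)
$E{\left(x,h \right)} = \frac{h + x}{-6 + x}$ ($E{\left(x,h \right)} = \frac{h + x}{x - 6} = \frac{h + x}{-6 + x}$)
$E{\left(-5,3 \right)} 9 \left(-1\right) = \frac{3 - 5}{-6 - 5} \cdot 9 \left(-1\right) = \frac{1}{-11} \left(-2\right) 9 \left(-1\right) = \left(- \frac{1}{11}\right) \left(-2\right) 9 \left(-1\right) = \frac{2}{11} \cdot 9 \left(-1\right) = \frac{18}{11} \left(-1\right) = - \frac{18}{11}$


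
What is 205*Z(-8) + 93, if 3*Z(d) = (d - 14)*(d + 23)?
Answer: -22457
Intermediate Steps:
Z(d) = (-14 + d)*(23 + d)/3 (Z(d) = ((d - 14)*(d + 23))/3 = ((-14 + d)*(23 + d))/3 = (-14 + d)*(23 + d)/3)
205*Z(-8) + 93 = 205*(-322/3 + 3*(-8) + (⅓)*(-8)²) + 93 = 205*(-322/3 - 24 + (⅓)*64) + 93 = 205*(-322/3 - 24 + 64/3) + 93 = 205*(-110) + 93 = -22550 + 93 = -22457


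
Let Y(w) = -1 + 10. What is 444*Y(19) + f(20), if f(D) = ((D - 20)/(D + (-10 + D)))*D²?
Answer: 3996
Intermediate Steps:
f(D) = D²*(-20 + D)/(-10 + 2*D) (f(D) = ((-20 + D)/(-10 + 2*D))*D² = D²*(-20 + D)/(-10 + 2*D))
Y(w) = 9
444*Y(19) + f(20) = 444*9 + (½)*20²*(-20 + 20)/(-5 + 20) = 3996 + (½)*400*0/15 = 3996 + (½)*400*(1/15)*0 = 3996 + 0 = 3996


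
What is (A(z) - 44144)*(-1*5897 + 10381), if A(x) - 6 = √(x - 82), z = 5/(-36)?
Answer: -197914792 + 2242*I*√2957/3 ≈ -1.9791e+8 + 40639.0*I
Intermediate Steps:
z = -5/36 (z = 5*(-1/36) = -5/36 ≈ -0.13889)
A(x) = 6 + √(-82 + x) (A(x) = 6 + √(x - 82) = 6 + √(-82 + x))
(A(z) - 44144)*(-1*5897 + 10381) = ((6 + √(-82 - 5/36)) - 44144)*(-1*5897 + 10381) = ((6 + √(-2957/36)) - 44144)*(-5897 + 10381) = ((6 + I*√2957/6) - 44144)*4484 = (-44138 + I*√2957/6)*4484 = -197914792 + 2242*I*√2957/3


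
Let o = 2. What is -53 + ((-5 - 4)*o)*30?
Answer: -593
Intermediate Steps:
-53 + ((-5 - 4)*o)*30 = -53 + ((-5 - 4)*2)*30 = -53 - 9*2*30 = -53 - 18*30 = -53 - 540 = -593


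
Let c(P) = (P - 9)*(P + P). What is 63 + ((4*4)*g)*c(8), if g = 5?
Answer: -1217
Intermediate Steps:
c(P) = 2*P*(-9 + P) (c(P) = (-9 + P)*(2*P) = 2*P*(-9 + P))
63 + ((4*4)*g)*c(8) = 63 + ((4*4)*5)*(2*8*(-9 + 8)) = 63 + (16*5)*(2*8*(-1)) = 63 + 80*(-16) = 63 - 1280 = -1217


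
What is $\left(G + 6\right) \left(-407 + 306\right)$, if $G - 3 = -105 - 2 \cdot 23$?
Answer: $14342$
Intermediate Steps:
$G = -148$ ($G = 3 - \left(105 + 2 \cdot 23\right) = 3 - 151 = -148$)
$\left(G + 6\right) \left(-407 + 306\right) = \left(-148 + 6\right) \left(-407 + 306\right) = \left(-142\right) \left(-101\right) = 14342$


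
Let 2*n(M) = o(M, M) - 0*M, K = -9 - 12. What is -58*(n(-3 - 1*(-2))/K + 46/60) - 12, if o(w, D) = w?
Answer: -6074/105 ≈ -57.848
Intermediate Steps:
K = -21
n(M) = M/2 (n(M) = (M - 0*M)/2 = (M - 1*0)/2 = (M + 0)/2 = M/2)
-58*(n(-3 - 1*(-2))/K + 46/60) - 12 = -58*(((-3 - 1*(-2))/2)/(-21) + 46/60) - 12 = -58*(((-3 + 2)/2)*(-1/21) + 46*(1/60)) - 12 = -58*(((1/2)*(-1))*(-1/21) + 23/30) - 12 = -58*(-1/2*(-1/21) + 23/30) - 12 = -58*(1/42 + 23/30) - 12 = -58*83/105 - 12 = -4814/105 - 12 = -6074/105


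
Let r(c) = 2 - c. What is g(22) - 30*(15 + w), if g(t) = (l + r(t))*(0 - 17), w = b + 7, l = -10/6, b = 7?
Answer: -1505/3 ≈ -501.67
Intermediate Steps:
l = -5/3 (l = -10*1/6 = -5/3 ≈ -1.6667)
w = 14 (w = 7 + 7 = 14)
g(t) = -17/3 + 17*t (g(t) = (-5/3 + (2 - t))*(0 - 17) = (1/3 - t)*(-17) = -17/3 + 17*t)
g(22) - 30*(15 + w) = (-17/3 + 17*22) - 30*(15 + 14) = (-17/3 + 374) - 30*29 = 1105/3 - 870 = -1505/3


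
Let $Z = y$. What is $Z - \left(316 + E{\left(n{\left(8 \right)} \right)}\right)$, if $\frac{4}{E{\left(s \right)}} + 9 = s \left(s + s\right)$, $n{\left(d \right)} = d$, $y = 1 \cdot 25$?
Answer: $- \frac{34633}{119} \approx -291.03$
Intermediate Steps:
$y = 25$
$Z = 25$
$E{\left(s \right)} = \frac{4}{-9 + 2 s^{2}}$ ($E{\left(s \right)} = \frac{4}{-9 + s \left(s + s\right)} = \frac{4}{-9 + s 2 s} = \frac{4}{-9 + 2 s^{2}}$)
$Z - \left(316 + E{\left(n{\left(8 \right)} \right)}\right) = 25 - \left(316 + \frac{4}{-9 + 2 \cdot 8^{2}}\right) = 25 - \left(316 + \frac{4}{-9 + 2 \cdot 64}\right) = 25 - \left(316 + \frac{4}{-9 + 128}\right) = 25 - \left(316 + \frac{4}{119}\right) = 25 - \left(316 + 4 \cdot \frac{1}{119}\right) = 25 - \frac{37608}{119} = - \frac{34633}{119}$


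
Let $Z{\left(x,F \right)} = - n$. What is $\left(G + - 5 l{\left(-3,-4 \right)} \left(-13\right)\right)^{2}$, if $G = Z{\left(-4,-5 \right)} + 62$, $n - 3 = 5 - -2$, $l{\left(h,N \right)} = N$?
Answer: $43264$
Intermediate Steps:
$n = 10$ ($n = 3 + \left(5 - -2\right) = 3 + \left(5 + 2\right) = 3 + 7 = 10$)
$Z{\left(x,F \right)} = -10$ ($Z{\left(x,F \right)} = \left(-1\right) 10 = -10$)
$G = 52$ ($G = -10 + 62 = 52$)
$\left(G + - 5 l{\left(-3,-4 \right)} \left(-13\right)\right)^{2} = \left(52 + \left(-5\right) \left(-4\right) \left(-13\right)\right)^{2} = \left(52 + 20 \left(-13\right)\right)^{2} = \left(52 - 260\right)^{2} = \left(-208\right)^{2} = 43264$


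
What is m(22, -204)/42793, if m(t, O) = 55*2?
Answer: 110/42793 ≈ 0.0025705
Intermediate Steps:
m(t, O) = 110
m(22, -204)/42793 = 110/42793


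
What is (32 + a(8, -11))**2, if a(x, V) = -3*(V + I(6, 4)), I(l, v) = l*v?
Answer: 49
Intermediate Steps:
a(x, V) = -72 - 3*V (a(x, V) = -3*(V + 6*4) = -3*(V + 24) = -3*(24 + V) = -72 - 3*V)
(32 + a(8, -11))**2 = (32 + (-72 - 3*(-11)))**2 = (32 + (-72 + 33))**2 = (32 - 39)**2 = (-7)**2 = 49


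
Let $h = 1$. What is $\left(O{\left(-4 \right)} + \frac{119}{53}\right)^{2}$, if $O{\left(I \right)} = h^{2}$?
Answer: $\frac{29584}{2809} \approx 10.532$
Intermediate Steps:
$O{\left(I \right)} = 1$ ($O{\left(I \right)} = 1^{2} = 1$)
$\left(O{\left(-4 \right)} + \frac{119}{53}\right)^{2} = \left(1 + \frac{119}{53}\right)^{2} = \left(\frac{172}{53}\right)^{2} = \frac{29584}{2809}$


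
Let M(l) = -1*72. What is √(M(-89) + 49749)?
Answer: √49677 ≈ 222.88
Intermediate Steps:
M(l) = -72
√(M(-89) + 49749) = √(-72 + 49749) = √49677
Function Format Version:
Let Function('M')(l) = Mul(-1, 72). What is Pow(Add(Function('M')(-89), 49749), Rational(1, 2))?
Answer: Pow(49677, Rational(1, 2)) ≈ 222.88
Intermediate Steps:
Function('M')(l) = -72
Pow(Add(Function('M')(-89), 49749), Rational(1, 2)) = Pow(Add(-72, 49749), Rational(1, 2)) = Pow(49677, Rational(1, 2))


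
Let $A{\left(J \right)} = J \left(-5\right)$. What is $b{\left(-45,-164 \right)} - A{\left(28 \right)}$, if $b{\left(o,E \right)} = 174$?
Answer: $314$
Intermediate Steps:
$A{\left(J \right)} = - 5 J$
$b{\left(-45,-164 \right)} - A{\left(28 \right)} = 174 - \left(-5\right) 28 = 174 - -140 = 174 + 140 = 314$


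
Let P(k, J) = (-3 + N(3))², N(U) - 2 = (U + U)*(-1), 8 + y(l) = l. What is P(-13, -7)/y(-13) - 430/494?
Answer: -2374/741 ≈ -3.2038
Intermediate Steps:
y(l) = -8 + l
N(U) = 2 - 2*U (N(U) = 2 + (U + U)*(-1) = 2 + (2*U)*(-1) = 2 - 2*U)
P(k, J) = 49 (P(k, J) = (-3 + (2 - 2*3))² = (-3 + (2 - 6))² = (-3 - 4)² = (-7)² = 49)
P(-13, -7)/y(-13) - 430/494 = 49/(-8 - 13) - 430/494 = 49/(-21) - 430*1/494 = 49*(-1/21) - 215/247 = -7/3 - 215/247 = -2374/741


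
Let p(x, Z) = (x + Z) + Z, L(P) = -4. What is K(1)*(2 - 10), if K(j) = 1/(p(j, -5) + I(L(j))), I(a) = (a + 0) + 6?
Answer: 8/7 ≈ 1.1429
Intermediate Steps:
p(x, Z) = x + 2*Z (p(x, Z) = (Z + x) + Z = x + 2*Z)
I(a) = 6 + a (I(a) = a + 6 = 6 + a)
K(j) = 1/(-8 + j) (K(j) = 1/((j + 2*(-5)) + (6 - 4)) = 1/((j - 10) + 2) = 1/((-10 + j) + 2) = 1/(-8 + j))
K(1)*(2 - 10) = (2 - 10)/(-8 + 1) = -8/(-7) = -1/7*(-8) = 8/7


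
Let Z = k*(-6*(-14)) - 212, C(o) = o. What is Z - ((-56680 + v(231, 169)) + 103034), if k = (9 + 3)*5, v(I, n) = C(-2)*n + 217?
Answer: -41405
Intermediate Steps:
v(I, n) = 217 - 2*n (v(I, n) = -2*n + 217 = 217 - 2*n)
k = 60 (k = 12*5 = 60)
Z = 4828 (Z = 60*(-6*(-14)) - 212 = 60*84 - 212 = 5040 - 212 = 4828)
Z - ((-56680 + v(231, 169)) + 103034) = 4828 - ((-56680 + (217 - 2*169)) + 103034) = 4828 - ((-56680 + (217 - 338)) + 103034) = 4828 - ((-56680 - 121) + 103034) = 4828 - (-56801 + 103034) = 4828 - 1*46233 = 4828 - 46233 = -41405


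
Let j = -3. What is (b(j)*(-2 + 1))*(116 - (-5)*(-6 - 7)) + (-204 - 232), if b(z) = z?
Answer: -283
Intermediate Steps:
(b(j)*(-2 + 1))*(116 - (-5)*(-6 - 7)) + (-204 - 232) = (-3*(-2 + 1))*(116 - (-5)*(-6 - 7)) + (-204 - 232) = (-3*(-1))*(116 - (-5)*(-13)) - 436 = 3*(116 - 1*65) - 436 = 3*(116 - 65) - 436 = 3*51 - 436 = 153 - 436 = -283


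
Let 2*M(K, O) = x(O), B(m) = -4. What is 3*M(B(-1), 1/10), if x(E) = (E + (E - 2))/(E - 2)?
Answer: 27/19 ≈ 1.4211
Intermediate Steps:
x(E) = (-2 + 2*E)/(-2 + E) (x(E) = (E + (-2 + E))/(-2 + E) = (-2 + 2*E)/(-2 + E))
M(K, O) = (-1 + O)/(-2 + O) (M(K, O) = (2*(-1 + O)/(-2 + O))/2 = (-1 + O)/(-2 + O))
3*M(B(-1), 1/10) = 3*((-1 + 1/10)/(-2 + 1/10)) = 3*((-1 + ⅒)/(-2 + ⅒)) = 3*(-9/10/(-19/10)) = 3*(-10/19*(-9/10)) = 3*(9/19) = 27/19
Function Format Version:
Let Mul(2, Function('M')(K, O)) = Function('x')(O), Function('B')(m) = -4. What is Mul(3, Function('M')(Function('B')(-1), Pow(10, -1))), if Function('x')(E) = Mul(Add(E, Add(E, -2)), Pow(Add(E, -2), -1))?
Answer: Rational(27, 19) ≈ 1.4211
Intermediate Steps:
Function('x')(E) = Mul(Pow(Add(-2, E), -1), Add(-2, Mul(2, E))) (Function('x')(E) = Mul(Add(E, Add(-2, E)), Pow(Add(-2, E), -1)) = Mul(Add(-2, Mul(2, E)), Pow(Add(-2, E), -1)) = Mul(Pow(Add(-2, E), -1), Add(-2, Mul(2, E))))
Function('M')(K, O) = Mul(Pow(Add(-2, O), -1), Add(-1, O)) (Function('M')(K, O) = Mul(Rational(1, 2), Mul(2, Pow(Add(-2, O), -1), Add(-1, O))) = Mul(Pow(Add(-2, O), -1), Add(-1, O)))
Mul(3, Function('M')(Function('B')(-1), Pow(10, -1))) = Mul(3, Mul(Pow(Add(-2, Pow(10, -1)), -1), Add(-1, Pow(10, -1)))) = Mul(3, Mul(Pow(Add(-2, Rational(1, 10)), -1), Add(-1, Rational(1, 10)))) = Mul(3, Mul(Pow(Rational(-19, 10), -1), Rational(-9, 10))) = Mul(3, Mul(Rational(-10, 19), Rational(-9, 10))) = Mul(3, Rational(9, 19)) = Rational(27, 19)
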